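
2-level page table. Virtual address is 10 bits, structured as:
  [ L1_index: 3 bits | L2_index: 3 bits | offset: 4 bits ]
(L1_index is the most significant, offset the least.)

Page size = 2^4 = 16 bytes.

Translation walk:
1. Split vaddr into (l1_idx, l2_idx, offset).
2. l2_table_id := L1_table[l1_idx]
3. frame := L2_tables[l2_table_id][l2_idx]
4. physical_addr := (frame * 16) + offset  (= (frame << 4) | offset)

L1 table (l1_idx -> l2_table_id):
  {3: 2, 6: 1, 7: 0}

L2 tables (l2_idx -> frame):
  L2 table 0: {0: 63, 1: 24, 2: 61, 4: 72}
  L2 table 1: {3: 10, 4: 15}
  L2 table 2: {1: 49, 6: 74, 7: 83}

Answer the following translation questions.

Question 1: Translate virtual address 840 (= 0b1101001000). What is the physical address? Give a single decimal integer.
vaddr = 840 = 0b1101001000
Split: l1_idx=6, l2_idx=4, offset=8
L1[6] = 1
L2[1][4] = 15
paddr = 15 * 16 + 8 = 248

Answer: 248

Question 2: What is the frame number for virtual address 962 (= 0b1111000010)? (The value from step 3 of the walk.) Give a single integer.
Answer: 72

Derivation:
vaddr = 962: l1_idx=7, l2_idx=4
L1[7] = 0; L2[0][4] = 72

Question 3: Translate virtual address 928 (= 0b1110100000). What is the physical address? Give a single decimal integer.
vaddr = 928 = 0b1110100000
Split: l1_idx=7, l2_idx=2, offset=0
L1[7] = 0
L2[0][2] = 61
paddr = 61 * 16 + 0 = 976

Answer: 976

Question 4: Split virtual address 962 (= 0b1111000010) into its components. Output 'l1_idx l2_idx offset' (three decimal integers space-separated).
Answer: 7 4 2

Derivation:
vaddr = 962 = 0b1111000010
  top 3 bits -> l1_idx = 7
  next 3 bits -> l2_idx = 4
  bottom 4 bits -> offset = 2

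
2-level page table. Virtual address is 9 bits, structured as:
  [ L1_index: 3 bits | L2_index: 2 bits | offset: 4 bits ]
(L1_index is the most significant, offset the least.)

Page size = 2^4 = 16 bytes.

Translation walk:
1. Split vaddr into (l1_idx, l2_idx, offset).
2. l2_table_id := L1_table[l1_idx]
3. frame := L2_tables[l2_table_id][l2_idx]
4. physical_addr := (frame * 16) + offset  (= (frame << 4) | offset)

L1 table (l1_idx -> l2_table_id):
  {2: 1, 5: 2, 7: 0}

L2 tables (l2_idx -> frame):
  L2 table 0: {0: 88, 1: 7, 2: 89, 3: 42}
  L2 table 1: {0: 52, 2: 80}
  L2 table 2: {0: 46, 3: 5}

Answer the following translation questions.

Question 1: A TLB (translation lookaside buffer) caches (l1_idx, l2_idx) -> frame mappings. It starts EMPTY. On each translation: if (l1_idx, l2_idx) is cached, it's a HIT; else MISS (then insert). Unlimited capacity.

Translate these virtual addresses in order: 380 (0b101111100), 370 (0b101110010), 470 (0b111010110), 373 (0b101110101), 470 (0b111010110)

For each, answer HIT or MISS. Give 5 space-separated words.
Answer: MISS HIT MISS HIT HIT

Derivation:
vaddr=380: (5,3) not in TLB -> MISS, insert
vaddr=370: (5,3) in TLB -> HIT
vaddr=470: (7,1) not in TLB -> MISS, insert
vaddr=373: (5,3) in TLB -> HIT
vaddr=470: (7,1) in TLB -> HIT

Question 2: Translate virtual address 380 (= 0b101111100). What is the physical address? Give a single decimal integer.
Answer: 92

Derivation:
vaddr = 380 = 0b101111100
Split: l1_idx=5, l2_idx=3, offset=12
L1[5] = 2
L2[2][3] = 5
paddr = 5 * 16 + 12 = 92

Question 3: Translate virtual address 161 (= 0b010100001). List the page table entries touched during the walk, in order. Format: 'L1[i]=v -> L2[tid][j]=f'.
vaddr = 161 = 0b010100001
Split: l1_idx=2, l2_idx=2, offset=1

Answer: L1[2]=1 -> L2[1][2]=80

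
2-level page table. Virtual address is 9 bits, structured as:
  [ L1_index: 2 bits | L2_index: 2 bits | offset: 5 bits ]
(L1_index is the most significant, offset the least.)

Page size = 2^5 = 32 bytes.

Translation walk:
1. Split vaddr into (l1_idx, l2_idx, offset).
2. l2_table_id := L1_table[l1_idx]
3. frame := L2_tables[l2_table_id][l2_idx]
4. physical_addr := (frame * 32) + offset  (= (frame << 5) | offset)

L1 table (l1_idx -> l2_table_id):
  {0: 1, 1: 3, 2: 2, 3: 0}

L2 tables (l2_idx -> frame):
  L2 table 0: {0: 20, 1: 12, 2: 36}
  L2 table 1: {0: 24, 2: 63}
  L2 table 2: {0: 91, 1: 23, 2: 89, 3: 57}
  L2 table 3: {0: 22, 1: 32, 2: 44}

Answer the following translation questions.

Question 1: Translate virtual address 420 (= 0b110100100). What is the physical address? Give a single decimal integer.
vaddr = 420 = 0b110100100
Split: l1_idx=3, l2_idx=1, offset=4
L1[3] = 0
L2[0][1] = 12
paddr = 12 * 32 + 4 = 388

Answer: 388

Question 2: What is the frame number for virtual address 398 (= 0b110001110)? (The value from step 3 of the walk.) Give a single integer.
Answer: 20

Derivation:
vaddr = 398: l1_idx=3, l2_idx=0
L1[3] = 0; L2[0][0] = 20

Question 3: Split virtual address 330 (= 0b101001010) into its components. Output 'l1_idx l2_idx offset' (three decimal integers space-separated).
Answer: 2 2 10

Derivation:
vaddr = 330 = 0b101001010
  top 2 bits -> l1_idx = 2
  next 2 bits -> l2_idx = 2
  bottom 5 bits -> offset = 10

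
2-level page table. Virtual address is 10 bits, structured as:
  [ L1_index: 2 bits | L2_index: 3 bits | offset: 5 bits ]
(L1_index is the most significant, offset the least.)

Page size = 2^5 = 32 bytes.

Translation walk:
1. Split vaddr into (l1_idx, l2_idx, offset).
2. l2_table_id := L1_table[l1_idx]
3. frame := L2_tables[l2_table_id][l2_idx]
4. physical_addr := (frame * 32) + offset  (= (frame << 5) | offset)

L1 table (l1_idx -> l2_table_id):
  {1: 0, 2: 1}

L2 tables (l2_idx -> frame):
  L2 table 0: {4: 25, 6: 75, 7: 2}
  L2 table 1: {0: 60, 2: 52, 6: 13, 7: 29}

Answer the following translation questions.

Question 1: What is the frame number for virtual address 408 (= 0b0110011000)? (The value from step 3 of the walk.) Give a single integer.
Answer: 25

Derivation:
vaddr = 408: l1_idx=1, l2_idx=4
L1[1] = 0; L2[0][4] = 25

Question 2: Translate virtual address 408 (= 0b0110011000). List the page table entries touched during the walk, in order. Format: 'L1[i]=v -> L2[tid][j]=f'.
vaddr = 408 = 0b0110011000
Split: l1_idx=1, l2_idx=4, offset=24

Answer: L1[1]=0 -> L2[0][4]=25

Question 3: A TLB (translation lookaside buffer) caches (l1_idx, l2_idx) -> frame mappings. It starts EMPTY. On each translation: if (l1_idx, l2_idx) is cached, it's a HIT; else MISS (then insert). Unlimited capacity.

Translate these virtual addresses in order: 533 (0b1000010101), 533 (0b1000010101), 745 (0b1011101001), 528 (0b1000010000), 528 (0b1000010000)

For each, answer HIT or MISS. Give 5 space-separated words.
vaddr=533: (2,0) not in TLB -> MISS, insert
vaddr=533: (2,0) in TLB -> HIT
vaddr=745: (2,7) not in TLB -> MISS, insert
vaddr=528: (2,0) in TLB -> HIT
vaddr=528: (2,0) in TLB -> HIT

Answer: MISS HIT MISS HIT HIT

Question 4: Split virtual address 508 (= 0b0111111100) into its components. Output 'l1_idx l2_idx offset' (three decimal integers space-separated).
vaddr = 508 = 0b0111111100
  top 2 bits -> l1_idx = 1
  next 3 bits -> l2_idx = 7
  bottom 5 bits -> offset = 28

Answer: 1 7 28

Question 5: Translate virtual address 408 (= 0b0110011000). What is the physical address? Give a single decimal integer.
Answer: 824

Derivation:
vaddr = 408 = 0b0110011000
Split: l1_idx=1, l2_idx=4, offset=24
L1[1] = 0
L2[0][4] = 25
paddr = 25 * 32 + 24 = 824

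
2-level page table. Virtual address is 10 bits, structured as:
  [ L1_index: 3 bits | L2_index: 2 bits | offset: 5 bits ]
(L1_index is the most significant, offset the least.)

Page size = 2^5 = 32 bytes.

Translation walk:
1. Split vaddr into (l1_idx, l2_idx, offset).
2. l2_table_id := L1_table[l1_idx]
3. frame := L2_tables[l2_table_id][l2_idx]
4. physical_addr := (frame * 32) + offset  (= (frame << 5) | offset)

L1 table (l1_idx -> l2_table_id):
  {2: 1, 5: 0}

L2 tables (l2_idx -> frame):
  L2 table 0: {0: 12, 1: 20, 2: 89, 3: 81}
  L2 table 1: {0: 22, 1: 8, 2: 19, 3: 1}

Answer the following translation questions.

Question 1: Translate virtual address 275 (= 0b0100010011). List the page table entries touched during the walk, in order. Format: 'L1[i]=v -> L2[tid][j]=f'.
Answer: L1[2]=1 -> L2[1][0]=22

Derivation:
vaddr = 275 = 0b0100010011
Split: l1_idx=2, l2_idx=0, offset=19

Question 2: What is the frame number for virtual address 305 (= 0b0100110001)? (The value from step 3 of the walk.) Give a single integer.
Answer: 8

Derivation:
vaddr = 305: l1_idx=2, l2_idx=1
L1[2] = 1; L2[1][1] = 8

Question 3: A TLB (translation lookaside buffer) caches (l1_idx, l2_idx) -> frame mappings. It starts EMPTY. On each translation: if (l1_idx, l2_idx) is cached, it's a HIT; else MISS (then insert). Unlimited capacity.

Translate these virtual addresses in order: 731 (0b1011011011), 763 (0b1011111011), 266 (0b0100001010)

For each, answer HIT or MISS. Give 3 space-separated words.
vaddr=731: (5,2) not in TLB -> MISS, insert
vaddr=763: (5,3) not in TLB -> MISS, insert
vaddr=266: (2,0) not in TLB -> MISS, insert

Answer: MISS MISS MISS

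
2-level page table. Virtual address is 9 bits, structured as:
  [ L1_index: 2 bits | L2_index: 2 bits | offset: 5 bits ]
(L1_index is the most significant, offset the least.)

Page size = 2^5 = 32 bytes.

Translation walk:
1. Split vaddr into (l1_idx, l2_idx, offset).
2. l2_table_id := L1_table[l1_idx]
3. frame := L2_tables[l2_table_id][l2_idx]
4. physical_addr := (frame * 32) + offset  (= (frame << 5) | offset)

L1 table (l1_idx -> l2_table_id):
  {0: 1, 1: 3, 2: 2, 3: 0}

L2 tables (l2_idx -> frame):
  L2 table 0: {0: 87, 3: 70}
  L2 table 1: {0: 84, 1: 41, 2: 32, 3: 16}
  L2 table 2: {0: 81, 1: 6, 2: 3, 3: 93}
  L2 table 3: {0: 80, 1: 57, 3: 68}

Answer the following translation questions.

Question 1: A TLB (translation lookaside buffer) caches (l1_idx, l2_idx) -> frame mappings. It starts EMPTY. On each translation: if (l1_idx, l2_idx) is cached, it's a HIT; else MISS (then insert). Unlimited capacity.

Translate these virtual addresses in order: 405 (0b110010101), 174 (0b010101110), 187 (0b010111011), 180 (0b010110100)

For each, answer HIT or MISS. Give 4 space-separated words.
vaddr=405: (3,0) not in TLB -> MISS, insert
vaddr=174: (1,1) not in TLB -> MISS, insert
vaddr=187: (1,1) in TLB -> HIT
vaddr=180: (1,1) in TLB -> HIT

Answer: MISS MISS HIT HIT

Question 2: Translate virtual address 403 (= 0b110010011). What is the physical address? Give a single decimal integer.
vaddr = 403 = 0b110010011
Split: l1_idx=3, l2_idx=0, offset=19
L1[3] = 0
L2[0][0] = 87
paddr = 87 * 32 + 19 = 2803

Answer: 2803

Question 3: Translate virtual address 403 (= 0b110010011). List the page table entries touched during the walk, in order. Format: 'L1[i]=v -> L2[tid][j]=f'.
vaddr = 403 = 0b110010011
Split: l1_idx=3, l2_idx=0, offset=19

Answer: L1[3]=0 -> L2[0][0]=87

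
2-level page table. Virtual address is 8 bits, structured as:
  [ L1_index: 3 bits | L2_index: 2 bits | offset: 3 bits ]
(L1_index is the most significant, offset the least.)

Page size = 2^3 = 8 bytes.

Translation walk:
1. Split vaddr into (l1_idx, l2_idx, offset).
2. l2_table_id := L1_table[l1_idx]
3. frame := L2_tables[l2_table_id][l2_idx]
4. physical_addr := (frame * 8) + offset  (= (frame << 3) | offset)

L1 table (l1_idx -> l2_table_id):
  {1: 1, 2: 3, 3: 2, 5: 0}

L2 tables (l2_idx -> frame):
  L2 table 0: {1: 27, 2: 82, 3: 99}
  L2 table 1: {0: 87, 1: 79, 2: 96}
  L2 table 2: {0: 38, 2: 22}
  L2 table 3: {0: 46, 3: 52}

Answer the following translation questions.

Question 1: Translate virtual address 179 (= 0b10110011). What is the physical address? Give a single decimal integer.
vaddr = 179 = 0b10110011
Split: l1_idx=5, l2_idx=2, offset=3
L1[5] = 0
L2[0][2] = 82
paddr = 82 * 8 + 3 = 659

Answer: 659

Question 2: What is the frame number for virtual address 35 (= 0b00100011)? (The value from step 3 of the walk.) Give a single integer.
Answer: 87

Derivation:
vaddr = 35: l1_idx=1, l2_idx=0
L1[1] = 1; L2[1][0] = 87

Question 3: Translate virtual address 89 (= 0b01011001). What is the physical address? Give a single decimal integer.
Answer: 417

Derivation:
vaddr = 89 = 0b01011001
Split: l1_idx=2, l2_idx=3, offset=1
L1[2] = 3
L2[3][3] = 52
paddr = 52 * 8 + 1 = 417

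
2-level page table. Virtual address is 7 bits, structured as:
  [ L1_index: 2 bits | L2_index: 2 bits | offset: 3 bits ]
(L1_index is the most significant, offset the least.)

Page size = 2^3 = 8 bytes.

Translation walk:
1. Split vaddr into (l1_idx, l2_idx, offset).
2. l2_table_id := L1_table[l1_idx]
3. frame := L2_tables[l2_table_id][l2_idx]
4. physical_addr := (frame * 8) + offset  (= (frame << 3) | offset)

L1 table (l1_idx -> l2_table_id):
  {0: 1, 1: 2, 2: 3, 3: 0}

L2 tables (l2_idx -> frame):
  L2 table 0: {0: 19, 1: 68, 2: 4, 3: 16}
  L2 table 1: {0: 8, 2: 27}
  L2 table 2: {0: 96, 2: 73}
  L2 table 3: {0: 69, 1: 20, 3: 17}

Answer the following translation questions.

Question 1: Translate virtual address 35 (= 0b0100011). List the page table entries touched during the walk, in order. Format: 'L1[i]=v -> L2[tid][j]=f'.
Answer: L1[1]=2 -> L2[2][0]=96

Derivation:
vaddr = 35 = 0b0100011
Split: l1_idx=1, l2_idx=0, offset=3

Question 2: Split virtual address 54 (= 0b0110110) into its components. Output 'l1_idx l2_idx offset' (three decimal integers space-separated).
Answer: 1 2 6

Derivation:
vaddr = 54 = 0b0110110
  top 2 bits -> l1_idx = 1
  next 2 bits -> l2_idx = 2
  bottom 3 bits -> offset = 6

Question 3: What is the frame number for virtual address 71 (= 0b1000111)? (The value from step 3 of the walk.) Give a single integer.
vaddr = 71: l1_idx=2, l2_idx=0
L1[2] = 3; L2[3][0] = 69

Answer: 69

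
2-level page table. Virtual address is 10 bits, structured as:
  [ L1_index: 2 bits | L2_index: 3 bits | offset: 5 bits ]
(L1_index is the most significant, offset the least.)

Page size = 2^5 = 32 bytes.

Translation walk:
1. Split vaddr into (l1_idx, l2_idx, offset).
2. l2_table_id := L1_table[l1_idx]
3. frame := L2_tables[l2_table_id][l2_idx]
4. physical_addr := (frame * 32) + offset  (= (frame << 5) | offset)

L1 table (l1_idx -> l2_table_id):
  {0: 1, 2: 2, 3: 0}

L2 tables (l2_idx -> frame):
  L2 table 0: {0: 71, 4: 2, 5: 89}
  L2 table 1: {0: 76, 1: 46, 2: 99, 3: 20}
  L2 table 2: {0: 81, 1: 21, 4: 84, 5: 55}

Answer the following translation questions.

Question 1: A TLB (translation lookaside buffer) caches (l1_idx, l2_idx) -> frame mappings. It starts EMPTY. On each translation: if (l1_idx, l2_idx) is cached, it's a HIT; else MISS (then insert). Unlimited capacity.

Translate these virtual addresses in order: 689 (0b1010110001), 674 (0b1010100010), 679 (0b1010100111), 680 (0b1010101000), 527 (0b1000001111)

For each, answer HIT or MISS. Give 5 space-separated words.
vaddr=689: (2,5) not in TLB -> MISS, insert
vaddr=674: (2,5) in TLB -> HIT
vaddr=679: (2,5) in TLB -> HIT
vaddr=680: (2,5) in TLB -> HIT
vaddr=527: (2,0) not in TLB -> MISS, insert

Answer: MISS HIT HIT HIT MISS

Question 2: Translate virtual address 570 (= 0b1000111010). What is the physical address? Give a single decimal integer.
Answer: 698

Derivation:
vaddr = 570 = 0b1000111010
Split: l1_idx=2, l2_idx=1, offset=26
L1[2] = 2
L2[2][1] = 21
paddr = 21 * 32 + 26 = 698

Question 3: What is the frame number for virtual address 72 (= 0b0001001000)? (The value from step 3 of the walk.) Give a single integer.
vaddr = 72: l1_idx=0, l2_idx=2
L1[0] = 1; L2[1][2] = 99

Answer: 99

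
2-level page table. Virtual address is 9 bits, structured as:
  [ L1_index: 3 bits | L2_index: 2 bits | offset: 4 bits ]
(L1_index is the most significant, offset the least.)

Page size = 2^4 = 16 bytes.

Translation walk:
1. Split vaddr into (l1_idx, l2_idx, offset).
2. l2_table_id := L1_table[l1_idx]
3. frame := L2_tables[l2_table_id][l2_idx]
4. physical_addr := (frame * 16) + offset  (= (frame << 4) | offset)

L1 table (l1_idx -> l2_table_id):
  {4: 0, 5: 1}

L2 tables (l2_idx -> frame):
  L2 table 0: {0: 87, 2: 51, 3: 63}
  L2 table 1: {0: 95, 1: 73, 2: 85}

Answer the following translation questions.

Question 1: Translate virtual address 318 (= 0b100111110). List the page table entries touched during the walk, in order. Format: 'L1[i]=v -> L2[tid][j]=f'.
vaddr = 318 = 0b100111110
Split: l1_idx=4, l2_idx=3, offset=14

Answer: L1[4]=0 -> L2[0][3]=63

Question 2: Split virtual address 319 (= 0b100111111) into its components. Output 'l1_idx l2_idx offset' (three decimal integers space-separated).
Answer: 4 3 15

Derivation:
vaddr = 319 = 0b100111111
  top 3 bits -> l1_idx = 4
  next 2 bits -> l2_idx = 3
  bottom 4 bits -> offset = 15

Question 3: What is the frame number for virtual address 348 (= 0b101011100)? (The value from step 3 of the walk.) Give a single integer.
vaddr = 348: l1_idx=5, l2_idx=1
L1[5] = 1; L2[1][1] = 73

Answer: 73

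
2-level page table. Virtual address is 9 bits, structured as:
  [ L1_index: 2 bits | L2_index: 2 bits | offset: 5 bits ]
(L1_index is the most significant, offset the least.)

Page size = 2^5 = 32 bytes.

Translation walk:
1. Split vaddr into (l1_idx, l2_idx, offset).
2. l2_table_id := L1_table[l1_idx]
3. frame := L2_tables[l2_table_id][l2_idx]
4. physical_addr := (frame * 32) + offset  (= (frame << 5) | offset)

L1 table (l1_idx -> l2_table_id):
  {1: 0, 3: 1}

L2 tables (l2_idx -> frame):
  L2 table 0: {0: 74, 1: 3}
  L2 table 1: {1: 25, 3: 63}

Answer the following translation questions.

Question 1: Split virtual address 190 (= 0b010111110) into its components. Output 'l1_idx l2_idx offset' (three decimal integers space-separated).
vaddr = 190 = 0b010111110
  top 2 bits -> l1_idx = 1
  next 2 bits -> l2_idx = 1
  bottom 5 bits -> offset = 30

Answer: 1 1 30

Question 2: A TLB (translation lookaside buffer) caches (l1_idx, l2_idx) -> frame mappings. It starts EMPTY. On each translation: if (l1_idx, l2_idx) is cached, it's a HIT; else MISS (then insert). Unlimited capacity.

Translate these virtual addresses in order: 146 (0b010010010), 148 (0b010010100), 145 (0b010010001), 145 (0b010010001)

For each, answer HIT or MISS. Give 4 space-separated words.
Answer: MISS HIT HIT HIT

Derivation:
vaddr=146: (1,0) not in TLB -> MISS, insert
vaddr=148: (1,0) in TLB -> HIT
vaddr=145: (1,0) in TLB -> HIT
vaddr=145: (1,0) in TLB -> HIT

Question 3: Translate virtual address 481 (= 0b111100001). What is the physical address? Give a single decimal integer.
vaddr = 481 = 0b111100001
Split: l1_idx=3, l2_idx=3, offset=1
L1[3] = 1
L2[1][3] = 63
paddr = 63 * 32 + 1 = 2017

Answer: 2017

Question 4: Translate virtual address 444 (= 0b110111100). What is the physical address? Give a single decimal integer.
Answer: 828

Derivation:
vaddr = 444 = 0b110111100
Split: l1_idx=3, l2_idx=1, offset=28
L1[3] = 1
L2[1][1] = 25
paddr = 25 * 32 + 28 = 828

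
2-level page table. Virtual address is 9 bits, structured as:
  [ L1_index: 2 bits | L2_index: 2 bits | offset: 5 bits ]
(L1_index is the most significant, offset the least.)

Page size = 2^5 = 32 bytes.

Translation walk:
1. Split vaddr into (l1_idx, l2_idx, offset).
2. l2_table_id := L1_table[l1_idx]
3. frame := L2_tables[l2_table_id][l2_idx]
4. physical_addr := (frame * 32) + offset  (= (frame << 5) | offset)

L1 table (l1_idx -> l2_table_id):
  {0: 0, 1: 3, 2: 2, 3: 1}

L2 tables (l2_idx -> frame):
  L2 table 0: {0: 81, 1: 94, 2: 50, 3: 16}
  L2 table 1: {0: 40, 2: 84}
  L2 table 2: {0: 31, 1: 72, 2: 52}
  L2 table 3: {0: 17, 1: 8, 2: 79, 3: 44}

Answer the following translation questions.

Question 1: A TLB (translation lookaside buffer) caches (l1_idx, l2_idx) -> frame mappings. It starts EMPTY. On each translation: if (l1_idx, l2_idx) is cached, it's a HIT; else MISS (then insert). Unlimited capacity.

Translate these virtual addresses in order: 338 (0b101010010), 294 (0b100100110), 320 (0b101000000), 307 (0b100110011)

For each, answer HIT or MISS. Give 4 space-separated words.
Answer: MISS MISS HIT HIT

Derivation:
vaddr=338: (2,2) not in TLB -> MISS, insert
vaddr=294: (2,1) not in TLB -> MISS, insert
vaddr=320: (2,2) in TLB -> HIT
vaddr=307: (2,1) in TLB -> HIT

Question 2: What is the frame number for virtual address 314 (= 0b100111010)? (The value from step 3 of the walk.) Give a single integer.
Answer: 72

Derivation:
vaddr = 314: l1_idx=2, l2_idx=1
L1[2] = 2; L2[2][1] = 72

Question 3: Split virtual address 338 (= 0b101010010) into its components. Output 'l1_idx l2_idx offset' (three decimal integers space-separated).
Answer: 2 2 18

Derivation:
vaddr = 338 = 0b101010010
  top 2 bits -> l1_idx = 2
  next 2 bits -> l2_idx = 2
  bottom 5 bits -> offset = 18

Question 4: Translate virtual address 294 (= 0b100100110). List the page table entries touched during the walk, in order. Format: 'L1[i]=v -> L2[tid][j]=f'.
Answer: L1[2]=2 -> L2[2][1]=72

Derivation:
vaddr = 294 = 0b100100110
Split: l1_idx=2, l2_idx=1, offset=6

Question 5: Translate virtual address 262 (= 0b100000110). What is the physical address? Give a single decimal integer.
vaddr = 262 = 0b100000110
Split: l1_idx=2, l2_idx=0, offset=6
L1[2] = 2
L2[2][0] = 31
paddr = 31 * 32 + 6 = 998

Answer: 998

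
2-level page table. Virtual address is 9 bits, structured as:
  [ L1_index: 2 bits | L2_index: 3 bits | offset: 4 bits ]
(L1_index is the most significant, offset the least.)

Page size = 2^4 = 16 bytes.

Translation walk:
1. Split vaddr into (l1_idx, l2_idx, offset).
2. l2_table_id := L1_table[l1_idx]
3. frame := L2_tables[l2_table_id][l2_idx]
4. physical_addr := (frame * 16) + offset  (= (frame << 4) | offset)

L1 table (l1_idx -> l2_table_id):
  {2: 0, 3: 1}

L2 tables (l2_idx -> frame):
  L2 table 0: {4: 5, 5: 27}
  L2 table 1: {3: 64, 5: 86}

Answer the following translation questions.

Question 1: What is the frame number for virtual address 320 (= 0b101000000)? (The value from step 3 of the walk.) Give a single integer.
vaddr = 320: l1_idx=2, l2_idx=4
L1[2] = 0; L2[0][4] = 5

Answer: 5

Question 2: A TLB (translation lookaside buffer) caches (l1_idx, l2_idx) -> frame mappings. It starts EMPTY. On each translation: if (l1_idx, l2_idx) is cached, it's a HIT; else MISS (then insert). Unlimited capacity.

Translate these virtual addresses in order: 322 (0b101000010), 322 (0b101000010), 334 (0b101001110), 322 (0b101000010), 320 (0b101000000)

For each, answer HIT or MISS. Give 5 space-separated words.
vaddr=322: (2,4) not in TLB -> MISS, insert
vaddr=322: (2,4) in TLB -> HIT
vaddr=334: (2,4) in TLB -> HIT
vaddr=322: (2,4) in TLB -> HIT
vaddr=320: (2,4) in TLB -> HIT

Answer: MISS HIT HIT HIT HIT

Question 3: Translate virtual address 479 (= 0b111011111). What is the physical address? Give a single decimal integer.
Answer: 1391

Derivation:
vaddr = 479 = 0b111011111
Split: l1_idx=3, l2_idx=5, offset=15
L1[3] = 1
L2[1][5] = 86
paddr = 86 * 16 + 15 = 1391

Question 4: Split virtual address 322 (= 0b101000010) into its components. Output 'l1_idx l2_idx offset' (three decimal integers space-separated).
Answer: 2 4 2

Derivation:
vaddr = 322 = 0b101000010
  top 2 bits -> l1_idx = 2
  next 3 bits -> l2_idx = 4
  bottom 4 bits -> offset = 2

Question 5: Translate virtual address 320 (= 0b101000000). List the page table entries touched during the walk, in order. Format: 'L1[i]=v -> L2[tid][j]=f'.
vaddr = 320 = 0b101000000
Split: l1_idx=2, l2_idx=4, offset=0

Answer: L1[2]=0 -> L2[0][4]=5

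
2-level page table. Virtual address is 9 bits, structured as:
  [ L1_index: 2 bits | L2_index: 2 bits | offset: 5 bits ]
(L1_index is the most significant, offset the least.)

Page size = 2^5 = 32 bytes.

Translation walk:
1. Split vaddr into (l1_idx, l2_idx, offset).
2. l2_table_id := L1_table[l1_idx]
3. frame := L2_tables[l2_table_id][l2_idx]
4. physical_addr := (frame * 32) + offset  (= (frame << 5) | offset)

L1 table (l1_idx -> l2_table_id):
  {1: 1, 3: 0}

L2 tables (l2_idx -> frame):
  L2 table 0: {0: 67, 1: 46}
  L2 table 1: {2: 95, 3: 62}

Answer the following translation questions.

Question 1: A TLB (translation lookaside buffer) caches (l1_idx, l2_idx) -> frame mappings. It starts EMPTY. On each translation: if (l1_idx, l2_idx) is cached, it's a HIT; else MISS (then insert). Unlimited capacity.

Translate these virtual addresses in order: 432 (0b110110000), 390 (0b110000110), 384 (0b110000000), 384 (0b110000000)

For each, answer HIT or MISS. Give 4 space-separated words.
Answer: MISS MISS HIT HIT

Derivation:
vaddr=432: (3,1) not in TLB -> MISS, insert
vaddr=390: (3,0) not in TLB -> MISS, insert
vaddr=384: (3,0) in TLB -> HIT
vaddr=384: (3,0) in TLB -> HIT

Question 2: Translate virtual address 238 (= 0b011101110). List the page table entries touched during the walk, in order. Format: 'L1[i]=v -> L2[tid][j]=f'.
Answer: L1[1]=1 -> L2[1][3]=62

Derivation:
vaddr = 238 = 0b011101110
Split: l1_idx=1, l2_idx=3, offset=14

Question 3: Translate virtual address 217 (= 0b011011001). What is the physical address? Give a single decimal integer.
vaddr = 217 = 0b011011001
Split: l1_idx=1, l2_idx=2, offset=25
L1[1] = 1
L2[1][2] = 95
paddr = 95 * 32 + 25 = 3065

Answer: 3065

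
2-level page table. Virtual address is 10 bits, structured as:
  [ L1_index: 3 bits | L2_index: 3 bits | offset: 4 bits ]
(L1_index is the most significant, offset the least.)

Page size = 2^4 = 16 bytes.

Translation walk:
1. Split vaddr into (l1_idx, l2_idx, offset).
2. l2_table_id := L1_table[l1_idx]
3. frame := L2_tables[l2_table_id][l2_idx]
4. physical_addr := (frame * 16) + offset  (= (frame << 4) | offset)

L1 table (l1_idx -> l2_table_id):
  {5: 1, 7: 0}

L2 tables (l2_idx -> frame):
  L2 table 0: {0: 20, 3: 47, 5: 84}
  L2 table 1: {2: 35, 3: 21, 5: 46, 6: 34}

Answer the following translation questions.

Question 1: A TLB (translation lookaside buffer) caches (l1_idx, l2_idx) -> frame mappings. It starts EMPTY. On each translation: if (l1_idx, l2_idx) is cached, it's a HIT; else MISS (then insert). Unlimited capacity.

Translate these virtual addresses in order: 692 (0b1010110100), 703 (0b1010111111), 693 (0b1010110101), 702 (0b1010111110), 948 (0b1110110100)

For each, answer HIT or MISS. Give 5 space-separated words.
vaddr=692: (5,3) not in TLB -> MISS, insert
vaddr=703: (5,3) in TLB -> HIT
vaddr=693: (5,3) in TLB -> HIT
vaddr=702: (5,3) in TLB -> HIT
vaddr=948: (7,3) not in TLB -> MISS, insert

Answer: MISS HIT HIT HIT MISS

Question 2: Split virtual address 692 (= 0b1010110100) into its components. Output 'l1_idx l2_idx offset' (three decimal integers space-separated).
vaddr = 692 = 0b1010110100
  top 3 bits -> l1_idx = 5
  next 3 bits -> l2_idx = 3
  bottom 4 bits -> offset = 4

Answer: 5 3 4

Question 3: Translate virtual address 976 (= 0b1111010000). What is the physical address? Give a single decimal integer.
vaddr = 976 = 0b1111010000
Split: l1_idx=7, l2_idx=5, offset=0
L1[7] = 0
L2[0][5] = 84
paddr = 84 * 16 + 0 = 1344

Answer: 1344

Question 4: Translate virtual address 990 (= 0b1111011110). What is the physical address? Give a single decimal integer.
Answer: 1358

Derivation:
vaddr = 990 = 0b1111011110
Split: l1_idx=7, l2_idx=5, offset=14
L1[7] = 0
L2[0][5] = 84
paddr = 84 * 16 + 14 = 1358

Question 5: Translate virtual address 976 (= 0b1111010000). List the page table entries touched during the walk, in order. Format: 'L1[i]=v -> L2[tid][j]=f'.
vaddr = 976 = 0b1111010000
Split: l1_idx=7, l2_idx=5, offset=0

Answer: L1[7]=0 -> L2[0][5]=84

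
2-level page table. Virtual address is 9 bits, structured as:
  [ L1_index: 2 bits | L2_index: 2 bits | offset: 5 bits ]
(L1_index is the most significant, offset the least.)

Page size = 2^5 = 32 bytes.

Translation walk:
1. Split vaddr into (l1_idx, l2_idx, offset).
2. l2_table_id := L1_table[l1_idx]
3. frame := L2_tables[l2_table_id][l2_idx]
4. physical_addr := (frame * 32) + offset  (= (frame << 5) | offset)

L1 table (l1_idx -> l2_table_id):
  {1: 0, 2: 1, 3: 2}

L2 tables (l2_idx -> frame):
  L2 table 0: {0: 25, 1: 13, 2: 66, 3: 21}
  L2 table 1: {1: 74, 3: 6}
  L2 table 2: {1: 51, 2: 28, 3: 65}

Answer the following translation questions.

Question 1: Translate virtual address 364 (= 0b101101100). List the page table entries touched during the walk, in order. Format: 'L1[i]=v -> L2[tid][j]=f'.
vaddr = 364 = 0b101101100
Split: l1_idx=2, l2_idx=3, offset=12

Answer: L1[2]=1 -> L2[1][3]=6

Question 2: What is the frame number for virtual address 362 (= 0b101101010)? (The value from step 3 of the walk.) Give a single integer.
vaddr = 362: l1_idx=2, l2_idx=3
L1[2] = 1; L2[1][3] = 6

Answer: 6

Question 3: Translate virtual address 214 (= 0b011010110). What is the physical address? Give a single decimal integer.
vaddr = 214 = 0b011010110
Split: l1_idx=1, l2_idx=2, offset=22
L1[1] = 0
L2[0][2] = 66
paddr = 66 * 32 + 22 = 2134

Answer: 2134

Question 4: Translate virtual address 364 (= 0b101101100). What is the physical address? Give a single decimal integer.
vaddr = 364 = 0b101101100
Split: l1_idx=2, l2_idx=3, offset=12
L1[2] = 1
L2[1][3] = 6
paddr = 6 * 32 + 12 = 204

Answer: 204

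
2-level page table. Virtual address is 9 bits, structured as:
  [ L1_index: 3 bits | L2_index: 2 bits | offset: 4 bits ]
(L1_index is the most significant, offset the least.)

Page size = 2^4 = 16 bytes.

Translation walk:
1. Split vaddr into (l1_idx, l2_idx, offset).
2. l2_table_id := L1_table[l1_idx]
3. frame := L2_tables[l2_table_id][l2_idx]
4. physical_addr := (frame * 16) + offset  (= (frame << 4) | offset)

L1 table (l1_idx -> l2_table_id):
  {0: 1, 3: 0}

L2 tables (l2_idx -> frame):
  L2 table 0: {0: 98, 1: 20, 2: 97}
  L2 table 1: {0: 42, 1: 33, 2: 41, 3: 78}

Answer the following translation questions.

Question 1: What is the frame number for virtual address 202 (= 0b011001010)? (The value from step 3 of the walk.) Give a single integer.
Answer: 98

Derivation:
vaddr = 202: l1_idx=3, l2_idx=0
L1[3] = 0; L2[0][0] = 98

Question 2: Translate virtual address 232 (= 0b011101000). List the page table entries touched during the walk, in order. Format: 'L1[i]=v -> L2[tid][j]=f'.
vaddr = 232 = 0b011101000
Split: l1_idx=3, l2_idx=2, offset=8

Answer: L1[3]=0 -> L2[0][2]=97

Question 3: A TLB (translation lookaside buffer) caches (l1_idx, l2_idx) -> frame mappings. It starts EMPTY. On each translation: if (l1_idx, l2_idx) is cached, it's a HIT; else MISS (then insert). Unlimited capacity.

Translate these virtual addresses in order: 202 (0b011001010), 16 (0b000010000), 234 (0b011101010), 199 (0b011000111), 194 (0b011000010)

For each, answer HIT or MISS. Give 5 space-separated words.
vaddr=202: (3,0) not in TLB -> MISS, insert
vaddr=16: (0,1) not in TLB -> MISS, insert
vaddr=234: (3,2) not in TLB -> MISS, insert
vaddr=199: (3,0) in TLB -> HIT
vaddr=194: (3,0) in TLB -> HIT

Answer: MISS MISS MISS HIT HIT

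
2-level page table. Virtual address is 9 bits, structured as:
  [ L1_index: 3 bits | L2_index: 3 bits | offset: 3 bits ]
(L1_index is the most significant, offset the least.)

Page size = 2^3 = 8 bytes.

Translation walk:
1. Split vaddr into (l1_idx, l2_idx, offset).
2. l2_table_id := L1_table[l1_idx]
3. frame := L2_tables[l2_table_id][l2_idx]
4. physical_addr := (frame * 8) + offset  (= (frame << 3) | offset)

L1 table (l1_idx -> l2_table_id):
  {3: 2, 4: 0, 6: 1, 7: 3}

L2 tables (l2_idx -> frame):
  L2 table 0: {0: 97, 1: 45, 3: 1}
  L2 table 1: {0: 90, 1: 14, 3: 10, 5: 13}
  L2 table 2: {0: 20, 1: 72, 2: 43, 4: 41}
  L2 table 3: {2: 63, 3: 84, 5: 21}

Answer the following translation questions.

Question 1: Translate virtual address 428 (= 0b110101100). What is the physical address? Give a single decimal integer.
Answer: 108

Derivation:
vaddr = 428 = 0b110101100
Split: l1_idx=6, l2_idx=5, offset=4
L1[6] = 1
L2[1][5] = 13
paddr = 13 * 8 + 4 = 108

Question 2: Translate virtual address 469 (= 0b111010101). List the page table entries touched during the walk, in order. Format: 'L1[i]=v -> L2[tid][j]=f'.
Answer: L1[7]=3 -> L2[3][2]=63

Derivation:
vaddr = 469 = 0b111010101
Split: l1_idx=7, l2_idx=2, offset=5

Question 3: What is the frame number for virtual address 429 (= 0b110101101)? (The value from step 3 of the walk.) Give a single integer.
Answer: 13

Derivation:
vaddr = 429: l1_idx=6, l2_idx=5
L1[6] = 1; L2[1][5] = 13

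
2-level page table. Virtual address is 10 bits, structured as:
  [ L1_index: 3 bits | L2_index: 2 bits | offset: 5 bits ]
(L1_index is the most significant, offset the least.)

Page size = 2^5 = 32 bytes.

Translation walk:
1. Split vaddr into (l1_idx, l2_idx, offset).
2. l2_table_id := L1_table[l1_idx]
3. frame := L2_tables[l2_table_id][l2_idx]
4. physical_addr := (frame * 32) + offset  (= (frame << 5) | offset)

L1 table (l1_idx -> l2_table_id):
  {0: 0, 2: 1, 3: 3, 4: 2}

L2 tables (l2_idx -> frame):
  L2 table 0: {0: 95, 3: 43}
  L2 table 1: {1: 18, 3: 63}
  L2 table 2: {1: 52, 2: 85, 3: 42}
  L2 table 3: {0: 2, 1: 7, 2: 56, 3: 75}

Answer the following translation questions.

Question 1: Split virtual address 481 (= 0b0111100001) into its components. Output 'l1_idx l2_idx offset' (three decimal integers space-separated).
Answer: 3 3 1

Derivation:
vaddr = 481 = 0b0111100001
  top 3 bits -> l1_idx = 3
  next 2 bits -> l2_idx = 3
  bottom 5 bits -> offset = 1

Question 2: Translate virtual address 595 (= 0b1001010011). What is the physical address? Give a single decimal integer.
vaddr = 595 = 0b1001010011
Split: l1_idx=4, l2_idx=2, offset=19
L1[4] = 2
L2[2][2] = 85
paddr = 85 * 32 + 19 = 2739

Answer: 2739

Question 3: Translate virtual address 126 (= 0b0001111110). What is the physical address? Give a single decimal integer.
vaddr = 126 = 0b0001111110
Split: l1_idx=0, l2_idx=3, offset=30
L1[0] = 0
L2[0][3] = 43
paddr = 43 * 32 + 30 = 1406

Answer: 1406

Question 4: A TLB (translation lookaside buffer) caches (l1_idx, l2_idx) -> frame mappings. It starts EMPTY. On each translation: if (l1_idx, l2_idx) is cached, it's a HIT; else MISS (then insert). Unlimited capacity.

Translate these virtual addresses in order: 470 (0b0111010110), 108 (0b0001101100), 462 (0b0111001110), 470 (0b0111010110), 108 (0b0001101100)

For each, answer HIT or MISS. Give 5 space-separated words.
Answer: MISS MISS HIT HIT HIT

Derivation:
vaddr=470: (3,2) not in TLB -> MISS, insert
vaddr=108: (0,3) not in TLB -> MISS, insert
vaddr=462: (3,2) in TLB -> HIT
vaddr=470: (3,2) in TLB -> HIT
vaddr=108: (0,3) in TLB -> HIT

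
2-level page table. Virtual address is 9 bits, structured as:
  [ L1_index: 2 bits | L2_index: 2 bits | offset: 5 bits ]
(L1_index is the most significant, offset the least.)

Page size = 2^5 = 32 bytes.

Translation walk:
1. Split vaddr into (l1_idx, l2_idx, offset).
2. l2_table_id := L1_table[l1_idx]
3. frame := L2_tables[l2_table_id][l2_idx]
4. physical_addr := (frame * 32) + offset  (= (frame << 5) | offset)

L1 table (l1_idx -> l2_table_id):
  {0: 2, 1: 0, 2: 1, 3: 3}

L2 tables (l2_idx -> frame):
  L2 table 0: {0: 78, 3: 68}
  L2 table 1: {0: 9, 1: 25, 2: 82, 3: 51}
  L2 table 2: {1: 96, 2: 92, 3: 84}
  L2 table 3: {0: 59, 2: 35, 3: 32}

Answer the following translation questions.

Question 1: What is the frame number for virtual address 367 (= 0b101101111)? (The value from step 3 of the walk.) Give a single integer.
vaddr = 367: l1_idx=2, l2_idx=3
L1[2] = 1; L2[1][3] = 51

Answer: 51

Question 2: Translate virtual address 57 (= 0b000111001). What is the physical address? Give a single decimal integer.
Answer: 3097

Derivation:
vaddr = 57 = 0b000111001
Split: l1_idx=0, l2_idx=1, offset=25
L1[0] = 2
L2[2][1] = 96
paddr = 96 * 32 + 25 = 3097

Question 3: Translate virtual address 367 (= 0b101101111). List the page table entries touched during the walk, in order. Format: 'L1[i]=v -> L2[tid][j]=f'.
Answer: L1[2]=1 -> L2[1][3]=51

Derivation:
vaddr = 367 = 0b101101111
Split: l1_idx=2, l2_idx=3, offset=15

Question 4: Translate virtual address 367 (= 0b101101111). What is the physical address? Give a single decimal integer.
vaddr = 367 = 0b101101111
Split: l1_idx=2, l2_idx=3, offset=15
L1[2] = 1
L2[1][3] = 51
paddr = 51 * 32 + 15 = 1647

Answer: 1647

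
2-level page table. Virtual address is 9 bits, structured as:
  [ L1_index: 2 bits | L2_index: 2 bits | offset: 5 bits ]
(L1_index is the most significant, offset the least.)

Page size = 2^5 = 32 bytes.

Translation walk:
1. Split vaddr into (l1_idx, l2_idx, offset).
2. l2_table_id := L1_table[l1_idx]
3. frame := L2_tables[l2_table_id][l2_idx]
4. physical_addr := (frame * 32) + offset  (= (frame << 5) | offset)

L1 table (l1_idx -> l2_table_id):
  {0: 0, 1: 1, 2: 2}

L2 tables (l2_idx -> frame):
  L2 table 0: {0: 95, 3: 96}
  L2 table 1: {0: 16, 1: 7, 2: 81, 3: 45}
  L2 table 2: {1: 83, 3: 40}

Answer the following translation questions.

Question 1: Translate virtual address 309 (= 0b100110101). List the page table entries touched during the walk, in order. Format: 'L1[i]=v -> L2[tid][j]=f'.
vaddr = 309 = 0b100110101
Split: l1_idx=2, l2_idx=1, offset=21

Answer: L1[2]=2 -> L2[2][1]=83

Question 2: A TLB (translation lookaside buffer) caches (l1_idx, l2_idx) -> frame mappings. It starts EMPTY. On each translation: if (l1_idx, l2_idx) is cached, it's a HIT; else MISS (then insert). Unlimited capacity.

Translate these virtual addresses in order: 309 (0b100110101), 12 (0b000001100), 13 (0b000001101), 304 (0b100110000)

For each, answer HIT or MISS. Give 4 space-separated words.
vaddr=309: (2,1) not in TLB -> MISS, insert
vaddr=12: (0,0) not in TLB -> MISS, insert
vaddr=13: (0,0) in TLB -> HIT
vaddr=304: (2,1) in TLB -> HIT

Answer: MISS MISS HIT HIT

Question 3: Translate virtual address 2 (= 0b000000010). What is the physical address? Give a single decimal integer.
Answer: 3042

Derivation:
vaddr = 2 = 0b000000010
Split: l1_idx=0, l2_idx=0, offset=2
L1[0] = 0
L2[0][0] = 95
paddr = 95 * 32 + 2 = 3042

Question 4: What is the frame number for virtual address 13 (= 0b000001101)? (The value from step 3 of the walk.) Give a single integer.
Answer: 95

Derivation:
vaddr = 13: l1_idx=0, l2_idx=0
L1[0] = 0; L2[0][0] = 95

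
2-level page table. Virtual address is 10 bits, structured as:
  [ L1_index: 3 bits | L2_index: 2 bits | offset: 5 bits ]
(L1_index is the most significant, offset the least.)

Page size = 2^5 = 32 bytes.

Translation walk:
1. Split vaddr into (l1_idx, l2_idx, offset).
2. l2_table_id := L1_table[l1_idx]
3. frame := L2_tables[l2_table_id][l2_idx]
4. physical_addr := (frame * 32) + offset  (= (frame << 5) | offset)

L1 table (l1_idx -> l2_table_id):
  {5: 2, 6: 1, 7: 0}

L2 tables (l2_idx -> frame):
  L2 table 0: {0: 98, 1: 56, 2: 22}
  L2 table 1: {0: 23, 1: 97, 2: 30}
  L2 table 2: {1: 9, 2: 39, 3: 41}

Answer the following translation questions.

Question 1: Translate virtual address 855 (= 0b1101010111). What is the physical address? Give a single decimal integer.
vaddr = 855 = 0b1101010111
Split: l1_idx=6, l2_idx=2, offset=23
L1[6] = 1
L2[1][2] = 30
paddr = 30 * 32 + 23 = 983

Answer: 983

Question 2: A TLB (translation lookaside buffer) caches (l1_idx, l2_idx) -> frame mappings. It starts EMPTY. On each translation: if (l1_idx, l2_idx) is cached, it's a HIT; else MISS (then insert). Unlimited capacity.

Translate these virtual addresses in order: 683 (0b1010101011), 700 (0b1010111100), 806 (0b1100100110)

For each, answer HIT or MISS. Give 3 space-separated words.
Answer: MISS HIT MISS

Derivation:
vaddr=683: (5,1) not in TLB -> MISS, insert
vaddr=700: (5,1) in TLB -> HIT
vaddr=806: (6,1) not in TLB -> MISS, insert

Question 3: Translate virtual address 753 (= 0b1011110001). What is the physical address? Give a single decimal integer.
Answer: 1329

Derivation:
vaddr = 753 = 0b1011110001
Split: l1_idx=5, l2_idx=3, offset=17
L1[5] = 2
L2[2][3] = 41
paddr = 41 * 32 + 17 = 1329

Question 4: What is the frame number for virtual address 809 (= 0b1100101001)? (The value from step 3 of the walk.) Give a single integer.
Answer: 97

Derivation:
vaddr = 809: l1_idx=6, l2_idx=1
L1[6] = 1; L2[1][1] = 97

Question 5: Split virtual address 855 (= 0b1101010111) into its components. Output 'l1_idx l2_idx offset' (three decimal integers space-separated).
Answer: 6 2 23

Derivation:
vaddr = 855 = 0b1101010111
  top 3 bits -> l1_idx = 6
  next 2 bits -> l2_idx = 2
  bottom 5 bits -> offset = 23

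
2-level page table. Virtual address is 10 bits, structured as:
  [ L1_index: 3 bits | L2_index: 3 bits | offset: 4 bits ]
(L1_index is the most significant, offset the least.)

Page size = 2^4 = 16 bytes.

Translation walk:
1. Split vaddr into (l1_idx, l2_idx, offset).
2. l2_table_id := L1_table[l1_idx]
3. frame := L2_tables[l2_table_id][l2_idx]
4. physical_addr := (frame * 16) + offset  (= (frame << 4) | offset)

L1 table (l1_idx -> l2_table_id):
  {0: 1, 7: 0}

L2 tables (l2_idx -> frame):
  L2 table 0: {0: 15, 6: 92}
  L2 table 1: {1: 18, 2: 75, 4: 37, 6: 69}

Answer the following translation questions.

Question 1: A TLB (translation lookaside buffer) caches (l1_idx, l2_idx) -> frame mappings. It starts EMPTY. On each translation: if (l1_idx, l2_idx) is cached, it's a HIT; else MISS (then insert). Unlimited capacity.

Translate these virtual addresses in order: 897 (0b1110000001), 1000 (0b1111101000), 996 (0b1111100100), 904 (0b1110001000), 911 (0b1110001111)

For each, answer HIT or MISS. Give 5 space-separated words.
vaddr=897: (7,0) not in TLB -> MISS, insert
vaddr=1000: (7,6) not in TLB -> MISS, insert
vaddr=996: (7,6) in TLB -> HIT
vaddr=904: (7,0) in TLB -> HIT
vaddr=911: (7,0) in TLB -> HIT

Answer: MISS MISS HIT HIT HIT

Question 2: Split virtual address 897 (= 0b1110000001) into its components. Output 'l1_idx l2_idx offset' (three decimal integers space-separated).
vaddr = 897 = 0b1110000001
  top 3 bits -> l1_idx = 7
  next 3 bits -> l2_idx = 0
  bottom 4 bits -> offset = 1

Answer: 7 0 1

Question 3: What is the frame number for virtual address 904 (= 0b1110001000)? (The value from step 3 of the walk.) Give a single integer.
Answer: 15

Derivation:
vaddr = 904: l1_idx=7, l2_idx=0
L1[7] = 0; L2[0][0] = 15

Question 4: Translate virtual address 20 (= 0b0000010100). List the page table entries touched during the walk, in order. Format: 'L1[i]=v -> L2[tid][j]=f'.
Answer: L1[0]=1 -> L2[1][1]=18

Derivation:
vaddr = 20 = 0b0000010100
Split: l1_idx=0, l2_idx=1, offset=4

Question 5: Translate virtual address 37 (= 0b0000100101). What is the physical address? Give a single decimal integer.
vaddr = 37 = 0b0000100101
Split: l1_idx=0, l2_idx=2, offset=5
L1[0] = 1
L2[1][2] = 75
paddr = 75 * 16 + 5 = 1205

Answer: 1205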